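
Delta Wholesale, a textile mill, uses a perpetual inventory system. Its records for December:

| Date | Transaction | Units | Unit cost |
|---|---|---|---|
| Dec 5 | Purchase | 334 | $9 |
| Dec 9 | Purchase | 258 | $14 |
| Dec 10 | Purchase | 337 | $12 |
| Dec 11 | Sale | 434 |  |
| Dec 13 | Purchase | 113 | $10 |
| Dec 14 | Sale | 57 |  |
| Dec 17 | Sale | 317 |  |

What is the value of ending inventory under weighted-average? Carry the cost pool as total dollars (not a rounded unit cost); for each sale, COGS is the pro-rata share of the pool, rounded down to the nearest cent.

After Dec 5: 334 on hand, pool $3,006.00 (≈ $9.0000 each)
After Dec 9: 592 on hand, pool $6,618.00 (≈ $11.1791 each)
After Dec 10: 929 on hand, pool $10,662.00 (≈ $11.4769 each)
Dec 11, sell 434: 434/929 × $10,662.00 → $4,980.95
After Dec 13: 608 on hand, pool $6,811.05 (≈ $11.2024 each)
Dec 14, sell 57: 57/608 × $6,811.05 → $638.53
Dec 17, sell 317: 317/551 × $6,172.52 → $3,551.15
Total COGS = $4,980.95 + $638.53 + $3,551.15 = $9,170.63
Ending inventory (cost pool remaining) = $2,621.37
Check: goods available $11,792.00 = COGS $9,170.63 + ending $2,621.37

Ending inventory = $2,621.37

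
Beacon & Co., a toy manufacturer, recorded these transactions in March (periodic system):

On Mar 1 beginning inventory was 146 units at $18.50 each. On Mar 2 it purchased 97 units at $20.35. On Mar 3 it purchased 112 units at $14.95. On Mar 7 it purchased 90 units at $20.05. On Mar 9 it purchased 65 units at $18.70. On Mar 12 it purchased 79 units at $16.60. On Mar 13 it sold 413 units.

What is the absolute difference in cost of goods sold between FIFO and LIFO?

$143.00

FIFO COGS: 146 @ $18.50 + 97 @ $20.35 + 112 @ $14.95 + 58 @ $20.05 = $7,512.25
LIFO COGS: 79 @ $16.60 + 65 @ $18.70 + 90 @ $20.05 + 112 @ $14.95 + 67 @ $20.35 = $7,369.25
Difference = |$7,512.25 − $7,369.25| = $143.00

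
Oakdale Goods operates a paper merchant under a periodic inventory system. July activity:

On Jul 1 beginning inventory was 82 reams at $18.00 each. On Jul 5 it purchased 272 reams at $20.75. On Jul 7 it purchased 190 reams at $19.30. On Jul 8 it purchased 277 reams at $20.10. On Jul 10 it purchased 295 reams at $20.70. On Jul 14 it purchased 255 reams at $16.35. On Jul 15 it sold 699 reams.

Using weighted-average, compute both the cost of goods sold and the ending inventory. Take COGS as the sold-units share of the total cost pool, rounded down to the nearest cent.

Jul 15, sell 699: 699/1371 × $26,630.45 → $13,577.45
Ending inventory (cost pool remaining) = $13,053.00

COGS = $13,577.45; ending inventory = $13,053.00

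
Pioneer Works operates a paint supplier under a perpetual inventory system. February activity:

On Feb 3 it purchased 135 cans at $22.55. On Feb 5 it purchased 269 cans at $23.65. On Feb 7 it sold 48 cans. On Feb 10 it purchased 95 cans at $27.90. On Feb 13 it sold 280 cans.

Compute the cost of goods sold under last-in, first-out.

COGS = $8,160.95

Feb 7, 48 sold [LIFO — newest first]: 48 @ $23.65 = $1,135.20
Feb 13, 280 sold [LIFO — newest first]: 95 @ $27.90 + 185 @ $23.65 = $7,025.75
Total COGS = $1,135.20 + $7,025.75 = $8,160.95
Ending inventory: 135 @ $22.55 + 36 @ $23.65 = $3,895.65
Check: goods available $12,056.60 = COGS $8,160.95 + ending $3,895.65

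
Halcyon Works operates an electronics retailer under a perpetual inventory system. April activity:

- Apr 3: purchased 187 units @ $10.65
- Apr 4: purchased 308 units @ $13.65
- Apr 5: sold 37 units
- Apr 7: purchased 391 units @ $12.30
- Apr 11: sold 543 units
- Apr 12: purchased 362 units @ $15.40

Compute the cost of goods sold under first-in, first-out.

COGS = $7,241.25

Apr 5, 37 sold [FIFO — oldest first]: 37 @ $10.65 = $394.05
Apr 11, 543 sold [FIFO — oldest first]: 150 @ $10.65 + 308 @ $13.65 + 85 @ $12.30 = $6,847.20
Total COGS = $394.05 + $6,847.20 = $7,241.25
Ending inventory: 306 @ $12.30 + 362 @ $15.40 = $9,338.60
Check: goods available $16,579.85 = COGS $7,241.25 + ending $9,338.60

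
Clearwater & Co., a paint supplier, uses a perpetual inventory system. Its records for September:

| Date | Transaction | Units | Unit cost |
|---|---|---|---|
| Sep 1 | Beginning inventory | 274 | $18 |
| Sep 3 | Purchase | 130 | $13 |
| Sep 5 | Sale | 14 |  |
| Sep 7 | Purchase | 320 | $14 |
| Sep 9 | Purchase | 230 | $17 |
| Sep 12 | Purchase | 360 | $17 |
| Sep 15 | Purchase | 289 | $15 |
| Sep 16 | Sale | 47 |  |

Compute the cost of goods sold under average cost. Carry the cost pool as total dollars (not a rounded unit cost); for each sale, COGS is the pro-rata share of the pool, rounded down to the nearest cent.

After Sep 1: 274 on hand, pool $4,932.00 (≈ $18.0000 each)
After Sep 3: 404 on hand, pool $6,622.00 (≈ $16.3911 each)
Sep 5, sell 14: 14/404 × $6,622.00 → $229.47
After Sep 7: 710 on hand, pool $10,872.53 (≈ $15.3134 each)
After Sep 9: 940 on hand, pool $14,782.53 (≈ $15.7261 each)
After Sep 12: 1300 on hand, pool $20,902.53 (≈ $16.0789 each)
After Sep 15: 1589 on hand, pool $25,237.53 (≈ $15.8826 each)
Sep 16, sell 47: 47/1589 × $25,237.53 → $746.48
Total COGS = $229.47 + $746.48 = $975.95
Ending inventory (cost pool remaining) = $24,491.05
Check: goods available $25,467.00 = COGS $975.95 + ending $24,491.05

COGS = $975.95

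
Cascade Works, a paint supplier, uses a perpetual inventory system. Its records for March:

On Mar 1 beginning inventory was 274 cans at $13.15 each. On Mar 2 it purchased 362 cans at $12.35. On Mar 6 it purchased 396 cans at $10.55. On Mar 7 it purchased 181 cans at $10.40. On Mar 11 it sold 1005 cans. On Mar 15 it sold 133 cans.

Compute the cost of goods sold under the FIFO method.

COGS = $13,354.00

Mar 11, 1005 sold [FIFO — oldest first]: 274 @ $13.15 + 362 @ $12.35 + 369 @ $10.55 = $11,966.75
Mar 15, 133 sold [FIFO — oldest first]: 27 @ $10.55 + 106 @ $10.40 = $1,387.25
Total COGS = $11,966.75 + $1,387.25 = $13,354.00
Ending inventory: 75 @ $10.40 = $780.00
Check: goods available $14,134.00 = COGS $13,354.00 + ending $780.00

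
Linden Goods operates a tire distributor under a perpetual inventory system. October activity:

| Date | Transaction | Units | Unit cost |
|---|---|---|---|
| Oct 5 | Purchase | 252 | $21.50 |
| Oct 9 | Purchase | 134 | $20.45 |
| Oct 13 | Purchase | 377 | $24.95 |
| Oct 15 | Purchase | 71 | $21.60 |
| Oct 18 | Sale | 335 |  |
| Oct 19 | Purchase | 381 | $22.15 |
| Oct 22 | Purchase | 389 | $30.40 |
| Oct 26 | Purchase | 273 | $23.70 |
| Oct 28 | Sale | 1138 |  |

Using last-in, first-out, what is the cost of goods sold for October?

Oct 18, 335 sold [LIFO — newest first]: 71 @ $21.60 + 264 @ $24.95 = $8,120.40
Oct 28, 1138 sold [LIFO — newest first]: 273 @ $23.70 + 389 @ $30.40 + 381 @ $22.15 + 95 @ $24.95 = $29,105.10
Total COGS = $8,120.40 + $29,105.10 = $37,225.50
Ending inventory: 252 @ $21.50 + 134 @ $20.45 + 18 @ $24.95 = $8,607.40

COGS = $37,225.50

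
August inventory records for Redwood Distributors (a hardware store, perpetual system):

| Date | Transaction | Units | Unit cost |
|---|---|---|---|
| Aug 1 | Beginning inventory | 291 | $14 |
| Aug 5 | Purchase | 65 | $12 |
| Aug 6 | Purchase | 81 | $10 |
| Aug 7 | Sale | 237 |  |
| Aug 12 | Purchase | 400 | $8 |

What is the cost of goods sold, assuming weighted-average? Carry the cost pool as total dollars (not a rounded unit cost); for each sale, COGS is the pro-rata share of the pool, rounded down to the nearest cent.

After Aug 1: 291 on hand, pool $4,074.00 (≈ $14.0000 each)
After Aug 5: 356 on hand, pool $4,854.00 (≈ $13.6348 each)
After Aug 6: 437 on hand, pool $5,664.00 (≈ $12.9611 each)
Aug 7, sell 237: 237/437 × $5,664.00 → $3,071.78
After Aug 12: 600 on hand, pool $5,792.22 (≈ $9.6537 each)
Ending inventory (cost pool remaining) = $5,792.22
Check: goods available $8,864.00 = COGS $3,071.78 + ending $5,792.22

COGS = $3,071.78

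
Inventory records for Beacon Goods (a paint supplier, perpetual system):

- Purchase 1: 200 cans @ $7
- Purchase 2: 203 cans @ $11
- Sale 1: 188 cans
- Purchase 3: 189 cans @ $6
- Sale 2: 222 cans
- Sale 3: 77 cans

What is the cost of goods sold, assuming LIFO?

Sale 1 (188) [LIFO — newest first]: 188 @ $11 = $2,068
Sale 2 (222) [LIFO — newest first]: 189 @ $6 + 15 @ $11 + 18 @ $7 = $1,425
Sale 3 (77) [LIFO — newest first]: 77 @ $7 = $539
Total COGS = $2,068 + $1,425 + $539 = $4,032
Ending inventory: 105 @ $7 = $735
Check: goods available $4,767 = COGS $4,032 + ending $735

COGS = $4,032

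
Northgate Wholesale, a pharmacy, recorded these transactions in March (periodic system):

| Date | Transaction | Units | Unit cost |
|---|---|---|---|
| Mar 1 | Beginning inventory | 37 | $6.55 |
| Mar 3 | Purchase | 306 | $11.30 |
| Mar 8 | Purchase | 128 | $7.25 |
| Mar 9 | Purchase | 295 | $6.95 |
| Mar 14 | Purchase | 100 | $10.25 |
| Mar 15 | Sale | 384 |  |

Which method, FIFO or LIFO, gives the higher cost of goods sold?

FIFO COGS: 37 @ $6.55 + 306 @ $11.30 + 41 @ $7.25 = $3,997.40
LIFO COGS: 100 @ $10.25 + 284 @ $6.95 = $2,998.80

FIFO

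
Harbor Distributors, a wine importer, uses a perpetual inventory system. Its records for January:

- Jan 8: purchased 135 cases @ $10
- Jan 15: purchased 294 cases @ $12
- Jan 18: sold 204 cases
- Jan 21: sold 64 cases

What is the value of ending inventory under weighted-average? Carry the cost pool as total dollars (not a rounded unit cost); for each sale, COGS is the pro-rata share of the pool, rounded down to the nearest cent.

Ending inventory = $1,830.68

After Jan 8: 135 on hand, pool $1,350.00 (≈ $10.0000 each)
After Jan 15: 429 on hand, pool $4,878.00 (≈ $11.3706 each)
Jan 18, sell 204: 204/429 × $4,878.00 → $2,319.60
Jan 21, sell 64: 64/225 × $2,558.40 → $727.72
Total COGS = $2,319.60 + $727.72 = $3,047.32
Ending inventory (cost pool remaining) = $1,830.68
Check: goods available $4,878.00 = COGS $3,047.32 + ending $1,830.68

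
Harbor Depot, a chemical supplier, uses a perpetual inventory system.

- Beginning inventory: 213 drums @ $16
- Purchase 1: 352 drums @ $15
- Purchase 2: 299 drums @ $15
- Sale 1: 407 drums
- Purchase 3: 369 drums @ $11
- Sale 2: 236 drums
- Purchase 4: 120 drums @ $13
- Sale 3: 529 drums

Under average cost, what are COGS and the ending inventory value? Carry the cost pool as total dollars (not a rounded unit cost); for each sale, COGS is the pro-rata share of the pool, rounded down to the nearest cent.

After Beginning: 213 on hand, pool $3,408.00 (≈ $16.0000 each)
After Purchase 1: 565 on hand, pool $8,688.00 (≈ $15.3770 each)
After Purchase 2: 864 on hand, pool $13,173.00 (≈ $15.2465 each)
Sale 1, sell 407: 407/864 × $13,173.00 → $6,205.33
After Purchase 3: 826 on hand, pool $11,026.67 (≈ $13.3495 each)
Sale 2, sell 236: 236/826 × $11,026.67 → $3,150.47
After Purchase 4: 710 on hand, pool $9,436.20 (≈ $13.2904 each)
Sale 3, sell 529: 529/710 × $9,436.20 → $7,030.63
Total COGS = $6,205.33 + $3,150.47 + $7,030.63 = $16,386.43
Ending inventory (cost pool remaining) = $2,405.57

COGS = $16,386.43; ending inventory = $2,405.57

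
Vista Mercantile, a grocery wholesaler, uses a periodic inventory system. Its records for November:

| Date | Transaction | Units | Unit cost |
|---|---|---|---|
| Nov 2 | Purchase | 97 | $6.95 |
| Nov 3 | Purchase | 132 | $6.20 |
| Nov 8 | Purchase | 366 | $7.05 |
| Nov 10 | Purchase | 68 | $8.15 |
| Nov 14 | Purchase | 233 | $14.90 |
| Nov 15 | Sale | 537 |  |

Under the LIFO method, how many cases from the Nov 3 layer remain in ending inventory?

Nov 15, 537 sold [LIFO — newest first]: 233 @ $14.90 + 68 @ $8.15 + 236 @ $7.05 = $5,689.70
Ending inventory: 97 @ $6.95 + 132 @ $6.20 + 130 @ $7.05 = $2,409.05

132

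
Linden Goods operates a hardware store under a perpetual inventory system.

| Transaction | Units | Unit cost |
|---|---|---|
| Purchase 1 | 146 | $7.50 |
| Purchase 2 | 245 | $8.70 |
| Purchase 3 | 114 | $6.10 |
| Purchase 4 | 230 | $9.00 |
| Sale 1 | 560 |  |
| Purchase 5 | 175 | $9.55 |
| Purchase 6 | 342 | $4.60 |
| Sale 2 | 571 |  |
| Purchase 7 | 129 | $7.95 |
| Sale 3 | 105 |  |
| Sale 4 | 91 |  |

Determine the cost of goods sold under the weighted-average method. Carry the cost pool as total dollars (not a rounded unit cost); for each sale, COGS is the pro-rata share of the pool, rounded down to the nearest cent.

After Purchase 1: 146 on hand, pool $1,095.00 (≈ $7.5000 each)
After Purchase 2: 391 on hand, pool $3,226.50 (≈ $8.2519 each)
After Purchase 3: 505 on hand, pool $3,921.90 (≈ $7.7661 each)
After Purchase 4: 735 on hand, pool $5,991.90 (≈ $8.1522 each)
Sale 1, sell 560: 560/735 × $5,991.90 → $4,565.25
After Purchase 5: 350 on hand, pool $3,097.90 (≈ $8.8511 each)
After Purchase 6: 692 on hand, pool $4,671.10 (≈ $6.7501 each)
Sale 2, sell 571: 571/692 × $4,671.10 → $3,854.33
After Purchase 7: 250 on hand, pool $1,842.32 (≈ $7.3693 each)
Sale 3, sell 105: 105/250 × $1,842.32 → $773.77
Sale 4, sell 91: 91/145 × $1,068.55 → $670.60
Total COGS = $4,565.25 + $3,854.33 + $773.77 + $670.60 = $9,863.95
Ending inventory (cost pool remaining) = $397.95

COGS = $9,863.95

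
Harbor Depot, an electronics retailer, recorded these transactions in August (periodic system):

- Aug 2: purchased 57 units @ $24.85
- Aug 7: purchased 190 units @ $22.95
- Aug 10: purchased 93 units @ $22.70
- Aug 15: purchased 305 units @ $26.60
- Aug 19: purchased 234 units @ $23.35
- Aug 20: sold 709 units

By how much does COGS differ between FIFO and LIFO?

$40.30

FIFO COGS: 57 @ $24.85 + 190 @ $22.95 + 93 @ $22.70 + 305 @ $26.60 + 64 @ $23.35 = $17,495.45
LIFO COGS: 234 @ $23.35 + 305 @ $26.60 + 93 @ $22.70 + 77 @ $22.95 = $17,455.15
Difference = |$17,495.45 − $17,455.15| = $40.30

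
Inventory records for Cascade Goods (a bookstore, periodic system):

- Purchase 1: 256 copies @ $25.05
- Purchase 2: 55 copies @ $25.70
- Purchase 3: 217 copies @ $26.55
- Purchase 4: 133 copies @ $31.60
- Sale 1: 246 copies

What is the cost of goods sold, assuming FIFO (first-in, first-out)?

Sale 1 (246) [FIFO — oldest first]: 246 @ $25.05 = $6,162.30
Ending inventory: 10 @ $25.05 + 55 @ $25.70 + 217 @ $26.55 + 133 @ $31.60 = $11,628.15
Check: goods available $17,790.45 = COGS $6,162.30 + ending $11,628.15

COGS = $6,162.30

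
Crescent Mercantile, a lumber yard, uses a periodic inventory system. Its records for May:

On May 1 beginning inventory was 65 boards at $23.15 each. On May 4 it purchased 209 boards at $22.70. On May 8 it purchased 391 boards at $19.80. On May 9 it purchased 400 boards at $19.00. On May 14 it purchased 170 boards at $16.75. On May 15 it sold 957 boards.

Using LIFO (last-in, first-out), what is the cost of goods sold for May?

May 15, 957 sold [LIFO — newest first]: 170 @ $16.75 + 400 @ $19.00 + 387 @ $19.80 = $18,110.10
Ending inventory: 65 @ $23.15 + 209 @ $22.70 + 4 @ $19.80 = $6,328.25

COGS = $18,110.10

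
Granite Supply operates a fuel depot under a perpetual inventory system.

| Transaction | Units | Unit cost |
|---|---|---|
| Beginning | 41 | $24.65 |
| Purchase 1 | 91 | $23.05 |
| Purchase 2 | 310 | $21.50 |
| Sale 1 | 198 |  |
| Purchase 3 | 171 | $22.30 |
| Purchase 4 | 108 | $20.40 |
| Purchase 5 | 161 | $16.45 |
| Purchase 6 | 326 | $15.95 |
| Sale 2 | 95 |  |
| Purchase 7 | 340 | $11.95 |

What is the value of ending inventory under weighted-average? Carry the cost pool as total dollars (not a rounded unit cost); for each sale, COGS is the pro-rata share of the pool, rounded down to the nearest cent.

After Beginning: 41 on hand, pool $1,010.65 (≈ $24.6500 each)
After Purchase 1: 132 on hand, pool $3,108.20 (≈ $23.5470 each)
After Purchase 2: 442 on hand, pool $9,773.20 (≈ $22.1113 each)
Sale 1, sell 198: 198/442 × $9,773.20 → $4,378.03
After Purchase 3: 415 on hand, pool $9,208.47 (≈ $22.1891 each)
After Purchase 4: 523 on hand, pool $11,411.67 (≈ $21.8196 each)
After Purchase 5: 684 on hand, pool $14,060.12 (≈ $20.5557 each)
After Purchase 6: 1010 on hand, pool $19,259.82 (≈ $19.0691 each)
Sale 2, sell 95: 95/1010 × $19,259.82 → $1,811.56
After Purchase 7: 1255 on hand, pool $21,511.26 (≈ $17.1404 each)
Total COGS = $4,378.03 + $1,811.56 = $6,189.59
Ending inventory (cost pool remaining) = $21,511.26
Check: goods available $27,700.85 = COGS $6,189.59 + ending $21,511.26

Ending inventory = $21,511.26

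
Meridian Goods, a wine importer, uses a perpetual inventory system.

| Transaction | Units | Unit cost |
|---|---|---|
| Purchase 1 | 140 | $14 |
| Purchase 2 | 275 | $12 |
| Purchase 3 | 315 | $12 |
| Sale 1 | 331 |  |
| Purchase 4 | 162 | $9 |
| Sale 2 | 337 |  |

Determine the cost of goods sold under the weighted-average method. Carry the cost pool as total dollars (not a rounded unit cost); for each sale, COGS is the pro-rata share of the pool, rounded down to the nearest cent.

After Purchase 1: 140 on hand, pool $1,960.00 (≈ $14.0000 each)
After Purchase 2: 415 on hand, pool $5,260.00 (≈ $12.6747 each)
After Purchase 3: 730 on hand, pool $9,040.00 (≈ $12.3836 each)
Sale 1, sell 331: 331/730 × $9,040.00 → $4,098.95
After Purchase 4: 561 on hand, pool $6,399.05 (≈ $11.4065 each)
Sale 2, sell 337: 337/561 × $6,399.05 → $3,843.99
Total COGS = $4,098.95 + $3,843.99 = $7,942.94
Ending inventory (cost pool remaining) = $2,555.06
Check: goods available $10,498.00 = COGS $7,942.94 + ending $2,555.06

COGS = $7,942.94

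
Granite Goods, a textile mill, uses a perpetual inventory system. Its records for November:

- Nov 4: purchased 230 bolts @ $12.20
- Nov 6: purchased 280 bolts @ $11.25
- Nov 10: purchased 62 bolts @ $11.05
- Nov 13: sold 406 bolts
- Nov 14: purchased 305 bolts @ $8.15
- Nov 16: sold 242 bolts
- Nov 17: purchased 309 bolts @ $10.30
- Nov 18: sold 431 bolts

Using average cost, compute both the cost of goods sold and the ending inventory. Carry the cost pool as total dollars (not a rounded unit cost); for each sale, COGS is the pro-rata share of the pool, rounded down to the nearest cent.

COGS = $11,249.82; ending inventory = $1,059.73

After Nov 4: 230 on hand, pool $2,806.00 (≈ $12.2000 each)
After Nov 6: 510 on hand, pool $5,956.00 (≈ $11.6784 each)
After Nov 10: 572 on hand, pool $6,641.10 (≈ $11.6103 each)
Nov 13, sell 406: 406/572 × $6,641.10 → $4,713.78
After Nov 14: 471 on hand, pool $4,413.07 (≈ $9.3696 each)
Nov 16, sell 242: 242/471 × $4,413.07 → $2,267.43
After Nov 17: 538 on hand, pool $5,328.34 (≈ $9.9040 each)
Nov 18, sell 431: 431/538 × $5,328.34 → $4,268.61
Total COGS = $4,713.78 + $2,267.43 + $4,268.61 = $11,249.82
Ending inventory (cost pool remaining) = $1,059.73
Check: goods available $12,309.55 = COGS $11,249.82 + ending $1,059.73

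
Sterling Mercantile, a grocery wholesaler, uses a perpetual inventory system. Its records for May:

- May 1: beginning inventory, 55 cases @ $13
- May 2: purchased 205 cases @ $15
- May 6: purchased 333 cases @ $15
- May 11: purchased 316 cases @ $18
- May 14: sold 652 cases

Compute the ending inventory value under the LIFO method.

Ending inventory = $3,745

May 14, 652 sold [LIFO — newest first]: 316 @ $18 + 333 @ $15 + 3 @ $15 = $10,728
Ending inventory: 55 @ $13 + 202 @ $15 = $3,745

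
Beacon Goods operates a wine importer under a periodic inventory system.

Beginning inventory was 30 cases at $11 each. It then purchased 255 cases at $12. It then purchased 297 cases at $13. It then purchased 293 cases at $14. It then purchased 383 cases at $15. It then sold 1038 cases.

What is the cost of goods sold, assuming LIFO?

Sale 1 (1038) [LIFO — newest first]: 383 @ $15 + 293 @ $14 + 297 @ $13 + 65 @ $12 = $14,488
Ending inventory: 30 @ $11 + 190 @ $12 = $2,610

COGS = $14,488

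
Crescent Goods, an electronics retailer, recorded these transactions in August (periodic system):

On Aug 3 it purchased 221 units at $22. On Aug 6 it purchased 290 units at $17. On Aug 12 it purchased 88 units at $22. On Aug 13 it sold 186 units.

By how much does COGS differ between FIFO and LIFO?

FIFO COGS: 186 @ $22 = $4,092
LIFO COGS: 88 @ $22 + 98 @ $17 = $3,602
Difference = |$4,092 − $3,602| = $490

$490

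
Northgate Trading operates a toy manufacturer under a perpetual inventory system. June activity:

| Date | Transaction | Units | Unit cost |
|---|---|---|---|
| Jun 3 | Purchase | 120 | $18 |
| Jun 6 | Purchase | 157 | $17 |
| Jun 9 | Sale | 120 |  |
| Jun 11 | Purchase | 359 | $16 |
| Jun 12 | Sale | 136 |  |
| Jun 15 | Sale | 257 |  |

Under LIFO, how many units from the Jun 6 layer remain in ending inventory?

Jun 9, 120 sold [LIFO — newest first]: 120 @ $17 = $2,040
Jun 12, 136 sold [LIFO — newest first]: 136 @ $16 = $2,176
Jun 15, 257 sold [LIFO — newest first]: 223 @ $16 + 34 @ $17 = $4,146
Total COGS = $2,040 + $2,176 + $4,146 = $8,362
Ending inventory: 120 @ $18 + 3 @ $17 = $2,211
Check: goods available $10,573 = COGS $8,362 + ending $2,211

3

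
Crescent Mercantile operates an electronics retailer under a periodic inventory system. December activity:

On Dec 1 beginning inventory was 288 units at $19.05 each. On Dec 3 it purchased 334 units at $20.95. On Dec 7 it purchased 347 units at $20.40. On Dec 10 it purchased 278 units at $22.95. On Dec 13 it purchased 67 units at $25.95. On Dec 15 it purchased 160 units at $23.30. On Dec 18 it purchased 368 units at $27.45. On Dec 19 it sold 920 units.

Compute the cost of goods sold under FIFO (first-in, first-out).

Dec 19, 920 sold [FIFO — oldest first]: 288 @ $19.05 + 334 @ $20.95 + 298 @ $20.40 = $18,562.90
Ending inventory: 49 @ $20.40 + 278 @ $22.95 + 67 @ $25.95 + 160 @ $23.30 + 368 @ $27.45 = $22,947.95

COGS = $18,562.90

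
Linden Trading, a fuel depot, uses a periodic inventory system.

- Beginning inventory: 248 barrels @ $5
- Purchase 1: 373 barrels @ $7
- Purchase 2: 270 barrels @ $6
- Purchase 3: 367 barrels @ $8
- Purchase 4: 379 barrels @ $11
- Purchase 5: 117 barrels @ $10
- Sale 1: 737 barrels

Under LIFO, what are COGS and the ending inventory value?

COGS = $7,267; ending inventory = $6,479

Sale 1 (737) [LIFO — newest first]: 117 @ $10 + 379 @ $11 + 241 @ $8 = $7,267
Ending inventory: 248 @ $5 + 373 @ $7 + 270 @ $6 + 126 @ $8 = $6,479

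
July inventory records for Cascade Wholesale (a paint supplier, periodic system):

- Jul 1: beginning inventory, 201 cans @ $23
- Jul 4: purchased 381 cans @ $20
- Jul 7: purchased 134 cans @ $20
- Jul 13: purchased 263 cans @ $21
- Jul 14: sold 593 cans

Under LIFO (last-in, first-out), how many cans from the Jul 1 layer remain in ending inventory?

201

Jul 14, 593 sold [LIFO — newest first]: 263 @ $21 + 134 @ $20 + 196 @ $20 = $12,123
Ending inventory: 201 @ $23 + 185 @ $20 = $8,323
Check: goods available $20,446 = COGS $12,123 + ending $8,323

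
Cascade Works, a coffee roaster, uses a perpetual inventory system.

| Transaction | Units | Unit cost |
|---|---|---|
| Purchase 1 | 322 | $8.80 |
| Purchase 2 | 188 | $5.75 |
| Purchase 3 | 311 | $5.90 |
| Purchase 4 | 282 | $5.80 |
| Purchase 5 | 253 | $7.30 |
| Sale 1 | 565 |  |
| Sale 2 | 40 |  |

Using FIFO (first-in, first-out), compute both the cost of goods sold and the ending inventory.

Sale 1 (565) [FIFO — oldest first]: 322 @ $8.80 + 188 @ $5.75 + 55 @ $5.90 = $4,239.10
Sale 2 (40) [FIFO — oldest first]: 40 @ $5.90 = $236.00
Total COGS = $4,239.10 + $236.00 = $4,475.10
Ending inventory: 216 @ $5.90 + 282 @ $5.80 + 253 @ $7.30 = $4,756.90
Check: goods available $9,232.00 = COGS $4,475.10 + ending $4,756.90

COGS = $4,475.10; ending inventory = $4,756.90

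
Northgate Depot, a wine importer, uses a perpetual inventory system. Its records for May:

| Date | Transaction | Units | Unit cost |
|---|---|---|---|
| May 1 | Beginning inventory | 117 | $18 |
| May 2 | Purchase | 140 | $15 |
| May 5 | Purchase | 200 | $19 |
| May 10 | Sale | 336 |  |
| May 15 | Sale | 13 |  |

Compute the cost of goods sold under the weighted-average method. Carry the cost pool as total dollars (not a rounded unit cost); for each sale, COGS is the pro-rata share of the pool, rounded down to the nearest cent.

COGS = $6,113.98

After May 1: 117 on hand, pool $2,106.00 (≈ $18.0000 each)
After May 2: 257 on hand, pool $4,206.00 (≈ $16.3658 each)
After May 5: 457 on hand, pool $8,006.00 (≈ $17.5186 each)
May 10, sell 336: 336/457 × $8,006.00 → $5,886.24
May 15, sell 13: 13/121 × $2,119.76 → $227.74
Total COGS = $5,886.24 + $227.74 = $6,113.98
Ending inventory (cost pool remaining) = $1,892.02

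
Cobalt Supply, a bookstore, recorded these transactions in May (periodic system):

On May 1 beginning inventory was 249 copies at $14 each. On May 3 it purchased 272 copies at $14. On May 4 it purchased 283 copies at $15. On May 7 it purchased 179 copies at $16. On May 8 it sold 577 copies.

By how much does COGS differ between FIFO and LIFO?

$585

FIFO COGS: 249 @ $14 + 272 @ $14 + 56 @ $15 = $8,134
LIFO COGS: 179 @ $16 + 283 @ $15 + 115 @ $14 = $8,719
Difference = |$8,134 − $8,719| = $585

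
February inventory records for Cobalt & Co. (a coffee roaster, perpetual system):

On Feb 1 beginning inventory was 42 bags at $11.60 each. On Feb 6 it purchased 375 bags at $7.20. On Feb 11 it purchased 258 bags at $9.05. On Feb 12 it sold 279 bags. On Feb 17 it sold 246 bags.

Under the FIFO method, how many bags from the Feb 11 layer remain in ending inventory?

150

Feb 12, 279 sold [FIFO — oldest first]: 42 @ $11.60 + 237 @ $7.20 = $2,193.60
Feb 17, 246 sold [FIFO — oldest first]: 138 @ $7.20 + 108 @ $9.05 = $1,971.00
Total COGS = $2,193.60 + $1,971.00 = $4,164.60
Ending inventory: 150 @ $9.05 = $1,357.50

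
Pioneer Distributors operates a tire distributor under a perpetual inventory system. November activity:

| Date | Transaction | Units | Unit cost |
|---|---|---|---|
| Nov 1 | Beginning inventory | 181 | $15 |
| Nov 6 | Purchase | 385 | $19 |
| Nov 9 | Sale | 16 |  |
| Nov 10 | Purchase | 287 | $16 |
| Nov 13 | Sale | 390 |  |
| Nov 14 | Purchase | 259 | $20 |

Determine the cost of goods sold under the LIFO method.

Nov 9, 16 sold [LIFO — newest first]: 16 @ $19 = $304
Nov 13, 390 sold [LIFO — newest first]: 287 @ $16 + 103 @ $19 = $6,549
Total COGS = $304 + $6,549 = $6,853
Ending inventory: 181 @ $15 + 266 @ $19 + 259 @ $20 = $12,949
Check: goods available $19,802 = COGS $6,853 + ending $12,949

COGS = $6,853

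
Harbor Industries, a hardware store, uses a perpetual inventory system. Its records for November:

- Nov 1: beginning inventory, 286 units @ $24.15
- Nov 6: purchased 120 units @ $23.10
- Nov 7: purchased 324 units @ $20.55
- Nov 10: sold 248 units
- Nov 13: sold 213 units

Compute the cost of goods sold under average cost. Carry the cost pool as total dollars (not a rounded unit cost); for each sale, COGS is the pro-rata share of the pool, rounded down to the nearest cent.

After Nov 1: 286 on hand, pool $6,906.90 (≈ $24.1500 each)
After Nov 6: 406 on hand, pool $9,678.90 (≈ $23.8397 each)
After Nov 7: 730 on hand, pool $16,337.10 (≈ $22.3796 each)
Nov 10, sell 248: 248/730 × $16,337.10 → $5,550.13
Nov 13, sell 213: 213/482 × $10,786.97 → $4,766.85
Total COGS = $5,550.13 + $4,766.85 = $10,316.98
Ending inventory (cost pool remaining) = $6,020.12
Check: goods available $16,337.10 = COGS $10,316.98 + ending $6,020.12

COGS = $10,316.98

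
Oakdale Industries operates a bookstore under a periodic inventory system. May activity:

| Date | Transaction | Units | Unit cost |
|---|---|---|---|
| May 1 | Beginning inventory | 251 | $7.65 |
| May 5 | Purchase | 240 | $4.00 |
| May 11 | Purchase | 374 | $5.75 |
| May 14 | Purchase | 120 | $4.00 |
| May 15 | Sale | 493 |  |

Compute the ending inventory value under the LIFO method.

Ending inventory = $2,885.90

May 15, 493 sold [LIFO — newest first]: 120 @ $4.00 + 373 @ $5.75 = $2,624.75
Ending inventory: 251 @ $7.65 + 240 @ $4.00 + 1 @ $5.75 = $2,885.90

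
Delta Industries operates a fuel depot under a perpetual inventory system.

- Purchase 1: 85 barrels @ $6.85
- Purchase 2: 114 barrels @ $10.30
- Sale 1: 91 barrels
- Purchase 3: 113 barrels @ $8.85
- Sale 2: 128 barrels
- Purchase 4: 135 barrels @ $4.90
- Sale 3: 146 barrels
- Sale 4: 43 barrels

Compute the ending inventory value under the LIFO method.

Ending inventory = $267.15

Sale 1 (91) [LIFO — newest first]: 91 @ $10.30 = $937.30
Sale 2 (128) [LIFO — newest first]: 113 @ $8.85 + 15 @ $10.30 = $1,154.55
Sale 3 (146) [LIFO — newest first]: 135 @ $4.90 + 8 @ $10.30 + 3 @ $6.85 = $764.45
Sale 4 (43) [LIFO — newest first]: 43 @ $6.85 = $294.55
Total COGS = $937.30 + $1,154.55 + $764.45 + $294.55 = $3,150.85
Ending inventory: 39 @ $6.85 = $267.15
Check: goods available $3,418.00 = COGS $3,150.85 + ending $267.15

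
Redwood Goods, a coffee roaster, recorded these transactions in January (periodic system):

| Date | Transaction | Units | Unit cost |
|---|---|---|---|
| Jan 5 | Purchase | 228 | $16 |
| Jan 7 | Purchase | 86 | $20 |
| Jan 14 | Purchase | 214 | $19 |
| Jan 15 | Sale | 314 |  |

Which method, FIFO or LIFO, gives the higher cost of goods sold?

LIFO

FIFO COGS: 228 @ $16 + 86 @ $20 = $5,368
LIFO COGS: 214 @ $19 + 86 @ $20 + 14 @ $16 = $6,010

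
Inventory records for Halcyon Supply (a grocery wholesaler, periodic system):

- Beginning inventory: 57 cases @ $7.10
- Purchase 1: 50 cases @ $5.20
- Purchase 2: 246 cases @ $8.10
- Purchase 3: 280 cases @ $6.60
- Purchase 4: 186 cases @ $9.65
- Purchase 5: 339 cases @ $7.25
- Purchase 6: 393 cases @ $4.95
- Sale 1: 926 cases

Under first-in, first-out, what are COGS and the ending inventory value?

COGS = $7,075.95; ending inventory = $3,627.35

Sale 1 (926) [FIFO — oldest first]: 57 @ $7.10 + 50 @ $5.20 + 246 @ $8.10 + 280 @ $6.60 + 186 @ $9.65 + 107 @ $7.25 = $7,075.95
Ending inventory: 232 @ $7.25 + 393 @ $4.95 = $3,627.35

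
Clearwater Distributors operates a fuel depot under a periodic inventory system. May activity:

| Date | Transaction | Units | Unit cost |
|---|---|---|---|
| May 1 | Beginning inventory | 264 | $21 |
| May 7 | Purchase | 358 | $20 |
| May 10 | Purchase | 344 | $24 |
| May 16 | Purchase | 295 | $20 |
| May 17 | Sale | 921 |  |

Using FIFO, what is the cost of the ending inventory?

May 17, 921 sold [FIFO — oldest first]: 264 @ $21 + 358 @ $20 + 299 @ $24 = $19,880
Ending inventory: 45 @ $24 + 295 @ $20 = $6,980

Ending inventory = $6,980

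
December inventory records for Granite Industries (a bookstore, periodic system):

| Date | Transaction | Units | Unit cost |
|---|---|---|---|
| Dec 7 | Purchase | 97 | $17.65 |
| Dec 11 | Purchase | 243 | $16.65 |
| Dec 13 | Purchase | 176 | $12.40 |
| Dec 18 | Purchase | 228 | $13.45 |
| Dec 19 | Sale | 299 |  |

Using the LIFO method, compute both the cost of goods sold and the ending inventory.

Dec 19, 299 sold [LIFO — newest first]: 228 @ $13.45 + 71 @ $12.40 = $3,947.00
Ending inventory: 97 @ $17.65 + 243 @ $16.65 + 105 @ $12.40 = $7,060.00

COGS = $3,947.00; ending inventory = $7,060.00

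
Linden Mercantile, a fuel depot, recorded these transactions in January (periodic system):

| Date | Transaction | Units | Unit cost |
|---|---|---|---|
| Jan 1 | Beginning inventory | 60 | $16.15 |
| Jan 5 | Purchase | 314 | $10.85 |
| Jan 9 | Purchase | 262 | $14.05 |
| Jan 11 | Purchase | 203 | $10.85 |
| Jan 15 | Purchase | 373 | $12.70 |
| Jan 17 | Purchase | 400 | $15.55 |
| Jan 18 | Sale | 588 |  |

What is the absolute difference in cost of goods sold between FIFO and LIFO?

FIFO COGS: 60 @ $16.15 + 314 @ $10.85 + 214 @ $14.05 = $7,382.60
LIFO COGS: 400 @ $15.55 + 188 @ $12.70 = $8,607.60
Difference = |$7,382.60 − $8,607.60| = $1,225.00

$1,225.00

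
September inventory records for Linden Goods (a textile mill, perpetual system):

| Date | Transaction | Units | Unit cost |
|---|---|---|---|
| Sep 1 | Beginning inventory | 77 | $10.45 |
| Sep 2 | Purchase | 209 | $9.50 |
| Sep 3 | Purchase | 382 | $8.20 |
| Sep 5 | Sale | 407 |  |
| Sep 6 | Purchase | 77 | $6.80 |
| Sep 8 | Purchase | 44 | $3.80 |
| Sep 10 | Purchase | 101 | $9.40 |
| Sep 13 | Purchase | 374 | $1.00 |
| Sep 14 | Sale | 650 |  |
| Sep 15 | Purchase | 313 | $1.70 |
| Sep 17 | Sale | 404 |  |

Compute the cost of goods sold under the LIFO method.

COGS = $7,293.70

Sep 5, 407 sold [LIFO — newest first]: 382 @ $8.20 + 25 @ $9.50 = $3,369.90
Sep 14, 650 sold [LIFO — newest first]: 374 @ $1.00 + 101 @ $9.40 + 44 @ $3.80 + 77 @ $6.80 + 54 @ $9.50 = $2,527.20
Sep 17, 404 sold [LIFO — newest first]: 313 @ $1.70 + 91 @ $9.50 = $1,396.60
Total COGS = $3,369.90 + $2,527.20 + $1,396.60 = $7,293.70
Ending inventory: 77 @ $10.45 + 39 @ $9.50 = $1,175.15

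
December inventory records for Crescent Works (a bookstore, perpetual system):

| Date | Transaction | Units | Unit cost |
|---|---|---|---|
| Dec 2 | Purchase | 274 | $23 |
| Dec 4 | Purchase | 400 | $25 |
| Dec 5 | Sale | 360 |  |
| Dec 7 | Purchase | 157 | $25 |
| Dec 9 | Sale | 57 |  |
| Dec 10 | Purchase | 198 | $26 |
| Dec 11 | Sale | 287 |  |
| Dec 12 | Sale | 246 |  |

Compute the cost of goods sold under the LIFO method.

Dec 5, 360 sold [LIFO — newest first]: 360 @ $25 = $9,000
Dec 9, 57 sold [LIFO — newest first]: 57 @ $25 = $1,425
Dec 11, 287 sold [LIFO — newest first]: 198 @ $26 + 89 @ $25 = $7,373
Dec 12, 246 sold [LIFO — newest first]: 11 @ $25 + 40 @ $25 + 195 @ $23 = $5,760
Total COGS = $9,000 + $1,425 + $7,373 + $5,760 = $23,558
Ending inventory: 79 @ $23 = $1,817
Check: goods available $25,375 = COGS $23,558 + ending $1,817

COGS = $23,558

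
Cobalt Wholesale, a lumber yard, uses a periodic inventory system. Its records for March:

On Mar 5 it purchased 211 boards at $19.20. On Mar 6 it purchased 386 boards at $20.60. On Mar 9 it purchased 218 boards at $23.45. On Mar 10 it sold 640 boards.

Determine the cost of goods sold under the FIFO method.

Mar 10, 640 sold [FIFO — oldest first]: 211 @ $19.20 + 386 @ $20.60 + 43 @ $23.45 = $13,011.15
Ending inventory: 175 @ $23.45 = $4,103.75

COGS = $13,011.15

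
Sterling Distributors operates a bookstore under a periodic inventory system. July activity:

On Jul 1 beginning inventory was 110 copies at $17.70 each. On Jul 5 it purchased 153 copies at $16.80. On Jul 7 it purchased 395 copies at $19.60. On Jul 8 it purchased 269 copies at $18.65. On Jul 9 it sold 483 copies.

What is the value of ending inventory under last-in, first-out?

Ending inventory = $8,065.00

Jul 9, 483 sold [LIFO — newest first]: 269 @ $18.65 + 214 @ $19.60 = $9,211.25
Ending inventory: 110 @ $17.70 + 153 @ $16.80 + 181 @ $19.60 = $8,065.00
Check: goods available $17,276.25 = COGS $9,211.25 + ending $8,065.00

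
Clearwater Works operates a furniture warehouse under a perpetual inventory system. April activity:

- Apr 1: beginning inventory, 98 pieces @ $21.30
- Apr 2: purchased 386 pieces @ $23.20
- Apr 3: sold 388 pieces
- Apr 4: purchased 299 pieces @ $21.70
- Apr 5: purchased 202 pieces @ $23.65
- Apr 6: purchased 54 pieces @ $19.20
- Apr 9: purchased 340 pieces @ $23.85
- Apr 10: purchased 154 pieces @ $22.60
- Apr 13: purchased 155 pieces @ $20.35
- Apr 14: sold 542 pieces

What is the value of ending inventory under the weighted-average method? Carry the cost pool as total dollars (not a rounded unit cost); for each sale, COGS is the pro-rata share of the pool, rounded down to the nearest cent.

After Apr 1: 98 on hand, pool $2,087.40 (≈ $21.3000 each)
After Apr 2: 484 on hand, pool $11,042.60 (≈ $22.8153 each)
Apr 3, sell 388: 388/484 × $11,042.60 → $8,852.33
After Apr 4: 395 on hand, pool $8,678.57 (≈ $21.9711 each)
After Apr 5: 597 on hand, pool $13,455.87 (≈ $22.5391 each)
After Apr 6: 651 on hand, pool $14,492.67 (≈ $22.2622 each)
After Apr 9: 991 on hand, pool $22,601.67 (≈ $22.8069 each)
After Apr 10: 1145 on hand, pool $26,082.07 (≈ $22.7791 each)
After Apr 13: 1300 on hand, pool $29,236.32 (≈ $22.4895 each)
Apr 14, sell 542: 542/1300 × $29,236.32 → $12,189.29
Total COGS = $8,852.33 + $12,189.29 = $21,041.62
Ending inventory (cost pool remaining) = $17,047.03
Check: goods available $38,088.65 = COGS $21,041.62 + ending $17,047.03

Ending inventory = $17,047.03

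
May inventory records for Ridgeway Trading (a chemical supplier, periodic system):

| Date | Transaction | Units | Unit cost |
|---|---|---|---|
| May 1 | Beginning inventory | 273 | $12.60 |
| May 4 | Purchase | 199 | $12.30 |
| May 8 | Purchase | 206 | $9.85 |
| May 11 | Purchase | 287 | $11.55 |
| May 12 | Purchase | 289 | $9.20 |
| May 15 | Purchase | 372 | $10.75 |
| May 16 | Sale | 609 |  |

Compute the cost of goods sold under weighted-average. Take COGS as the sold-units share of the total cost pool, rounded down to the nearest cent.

May 16, sell 609: 609/1626 × $17,889.25 → $6,700.21
Ending inventory (cost pool remaining) = $11,189.04

COGS = $6,700.21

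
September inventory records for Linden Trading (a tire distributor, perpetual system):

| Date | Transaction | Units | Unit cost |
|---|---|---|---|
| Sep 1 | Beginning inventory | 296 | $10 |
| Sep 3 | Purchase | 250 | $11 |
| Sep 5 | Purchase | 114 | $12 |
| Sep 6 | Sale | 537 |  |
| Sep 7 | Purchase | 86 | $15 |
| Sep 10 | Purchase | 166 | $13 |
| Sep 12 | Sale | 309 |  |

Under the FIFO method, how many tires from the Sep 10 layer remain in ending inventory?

66

Sep 6, 537 sold [FIFO — oldest first]: 296 @ $10 + 241 @ $11 = $5,611
Sep 12, 309 sold [FIFO — oldest first]: 9 @ $11 + 114 @ $12 + 86 @ $15 + 100 @ $13 = $4,057
Total COGS = $5,611 + $4,057 = $9,668
Ending inventory: 66 @ $13 = $858
Check: goods available $10,526 = COGS $9,668 + ending $858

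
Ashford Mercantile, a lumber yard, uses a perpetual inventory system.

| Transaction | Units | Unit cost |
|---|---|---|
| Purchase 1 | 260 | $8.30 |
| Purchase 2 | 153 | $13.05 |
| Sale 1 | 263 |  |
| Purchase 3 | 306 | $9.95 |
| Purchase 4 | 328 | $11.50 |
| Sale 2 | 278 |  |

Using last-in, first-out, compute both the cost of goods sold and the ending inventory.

Sale 1 (263) [LIFO — newest first]: 153 @ $13.05 + 110 @ $8.30 = $2,909.65
Sale 2 (278) [LIFO — newest first]: 278 @ $11.50 = $3,197.00
Total COGS = $2,909.65 + $3,197.00 = $6,106.65
Ending inventory: 150 @ $8.30 + 306 @ $9.95 + 50 @ $11.50 = $4,864.70

COGS = $6,106.65; ending inventory = $4,864.70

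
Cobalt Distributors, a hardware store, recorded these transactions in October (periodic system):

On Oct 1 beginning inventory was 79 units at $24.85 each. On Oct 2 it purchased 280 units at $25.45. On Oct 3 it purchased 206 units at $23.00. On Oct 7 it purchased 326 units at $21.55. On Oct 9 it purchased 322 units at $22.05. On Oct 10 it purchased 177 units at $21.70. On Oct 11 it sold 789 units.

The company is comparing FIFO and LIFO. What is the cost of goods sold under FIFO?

FIFO COGS: 79 @ $24.85 + 280 @ $25.45 + 206 @ $23.00 + 224 @ $21.55 = $18,654.35
LIFO COGS: 177 @ $21.70 + 322 @ $22.05 + 290 @ $21.55 = $17,190.50

COGS = $18,654.35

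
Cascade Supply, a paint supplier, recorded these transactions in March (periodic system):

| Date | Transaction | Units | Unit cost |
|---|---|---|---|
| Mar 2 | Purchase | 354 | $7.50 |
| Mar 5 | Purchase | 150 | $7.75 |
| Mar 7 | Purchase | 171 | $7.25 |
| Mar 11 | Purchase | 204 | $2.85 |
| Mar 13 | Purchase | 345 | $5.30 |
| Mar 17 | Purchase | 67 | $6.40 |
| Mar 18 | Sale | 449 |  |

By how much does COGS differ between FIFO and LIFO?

$1,028.50

FIFO COGS: 354 @ $7.50 + 95 @ $7.75 = $3,391.25
LIFO COGS: 67 @ $6.40 + 345 @ $5.30 + 37 @ $2.85 = $2,362.75
Difference = |$3,391.25 − $2,362.75| = $1,028.50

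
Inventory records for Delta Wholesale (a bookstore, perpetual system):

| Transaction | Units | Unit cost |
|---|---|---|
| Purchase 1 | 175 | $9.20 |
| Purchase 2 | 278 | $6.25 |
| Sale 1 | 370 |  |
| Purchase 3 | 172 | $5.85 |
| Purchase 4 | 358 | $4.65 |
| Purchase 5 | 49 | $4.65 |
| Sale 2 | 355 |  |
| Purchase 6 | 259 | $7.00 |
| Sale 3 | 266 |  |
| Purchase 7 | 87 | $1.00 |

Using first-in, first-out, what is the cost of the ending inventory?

Sale 1 (370) [FIFO — oldest first]: 175 @ $9.20 + 195 @ $6.25 = $2,828.75
Sale 2 (355) [FIFO — oldest first]: 83 @ $6.25 + 172 @ $5.85 + 100 @ $4.65 = $1,989.95
Sale 3 (266) [FIFO — oldest first]: 258 @ $4.65 + 8 @ $4.65 = $1,236.90
Total COGS = $2,828.75 + $1,989.95 + $1,236.90 = $6,055.60
Ending inventory: 41 @ $4.65 + 259 @ $7.00 + 87 @ $1.00 = $2,090.65

Ending inventory = $2,090.65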